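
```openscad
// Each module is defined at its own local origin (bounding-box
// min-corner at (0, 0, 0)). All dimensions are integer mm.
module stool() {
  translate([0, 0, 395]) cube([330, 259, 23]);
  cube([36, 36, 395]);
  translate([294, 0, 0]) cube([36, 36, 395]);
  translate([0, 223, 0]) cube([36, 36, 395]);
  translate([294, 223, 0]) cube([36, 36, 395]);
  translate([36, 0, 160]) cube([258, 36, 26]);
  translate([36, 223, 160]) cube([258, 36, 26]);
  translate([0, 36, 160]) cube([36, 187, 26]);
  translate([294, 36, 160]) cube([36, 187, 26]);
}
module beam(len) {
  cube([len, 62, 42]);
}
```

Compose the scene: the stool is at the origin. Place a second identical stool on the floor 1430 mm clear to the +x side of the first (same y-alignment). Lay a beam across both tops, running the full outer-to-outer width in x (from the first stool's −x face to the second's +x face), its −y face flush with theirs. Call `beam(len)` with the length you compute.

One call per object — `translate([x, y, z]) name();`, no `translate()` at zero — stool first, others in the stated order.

stool();
translate([1760, 0, 0]) stool();
translate([0, 0, 418]) beam(2090);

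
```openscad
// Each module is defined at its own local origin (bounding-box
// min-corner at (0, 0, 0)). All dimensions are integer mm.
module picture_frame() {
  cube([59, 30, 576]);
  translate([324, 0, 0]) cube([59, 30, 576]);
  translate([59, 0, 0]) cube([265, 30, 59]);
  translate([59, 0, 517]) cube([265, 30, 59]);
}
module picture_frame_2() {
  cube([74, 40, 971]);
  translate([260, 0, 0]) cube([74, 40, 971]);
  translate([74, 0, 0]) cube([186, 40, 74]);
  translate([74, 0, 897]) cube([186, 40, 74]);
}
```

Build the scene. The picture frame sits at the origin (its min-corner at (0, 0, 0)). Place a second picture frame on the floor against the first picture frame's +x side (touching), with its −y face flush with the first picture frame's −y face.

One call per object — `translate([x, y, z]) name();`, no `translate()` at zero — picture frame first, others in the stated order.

picture_frame();
translate([383, 0, 0]) picture_frame_2();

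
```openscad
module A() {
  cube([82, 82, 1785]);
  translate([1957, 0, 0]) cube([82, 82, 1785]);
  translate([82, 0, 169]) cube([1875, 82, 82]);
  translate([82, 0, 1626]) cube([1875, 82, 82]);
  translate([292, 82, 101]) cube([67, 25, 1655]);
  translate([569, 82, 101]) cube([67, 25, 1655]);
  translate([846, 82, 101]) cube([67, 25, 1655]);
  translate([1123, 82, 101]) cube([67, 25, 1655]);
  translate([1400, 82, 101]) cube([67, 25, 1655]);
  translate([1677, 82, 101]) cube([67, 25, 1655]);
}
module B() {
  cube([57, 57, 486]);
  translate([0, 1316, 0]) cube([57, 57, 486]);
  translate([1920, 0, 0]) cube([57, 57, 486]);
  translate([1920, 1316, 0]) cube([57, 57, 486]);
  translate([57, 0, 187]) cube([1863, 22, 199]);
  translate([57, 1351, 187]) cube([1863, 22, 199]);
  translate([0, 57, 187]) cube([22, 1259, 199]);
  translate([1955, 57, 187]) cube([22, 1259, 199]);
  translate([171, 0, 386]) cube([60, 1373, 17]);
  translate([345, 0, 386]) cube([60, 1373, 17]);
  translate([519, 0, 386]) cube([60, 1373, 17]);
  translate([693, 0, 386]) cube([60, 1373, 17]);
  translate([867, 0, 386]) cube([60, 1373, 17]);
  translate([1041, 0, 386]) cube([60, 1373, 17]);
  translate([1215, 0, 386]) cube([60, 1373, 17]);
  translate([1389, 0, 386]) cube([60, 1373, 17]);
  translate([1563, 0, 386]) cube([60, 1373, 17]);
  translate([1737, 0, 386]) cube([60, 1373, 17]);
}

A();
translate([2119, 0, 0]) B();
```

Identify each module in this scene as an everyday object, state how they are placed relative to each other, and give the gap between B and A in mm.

The bed frame's nearest face is 80 mm from the fence section's +x face.

A is a fence section. B is a bed frame. The bed frame is on the floor beside the fence section on its +x side. The gap between the bed frame and the fence section is 80 mm.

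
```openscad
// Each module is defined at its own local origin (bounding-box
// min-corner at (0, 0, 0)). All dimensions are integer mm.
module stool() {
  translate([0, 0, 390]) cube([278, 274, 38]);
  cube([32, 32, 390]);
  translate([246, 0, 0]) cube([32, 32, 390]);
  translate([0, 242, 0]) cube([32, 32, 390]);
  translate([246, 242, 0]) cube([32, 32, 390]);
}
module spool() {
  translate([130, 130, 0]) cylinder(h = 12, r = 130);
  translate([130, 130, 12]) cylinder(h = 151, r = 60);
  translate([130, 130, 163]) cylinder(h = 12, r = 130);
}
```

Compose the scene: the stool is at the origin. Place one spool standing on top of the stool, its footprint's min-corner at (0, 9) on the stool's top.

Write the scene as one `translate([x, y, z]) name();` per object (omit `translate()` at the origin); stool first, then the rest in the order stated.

stool();
translate([0, 9, 428]) spool();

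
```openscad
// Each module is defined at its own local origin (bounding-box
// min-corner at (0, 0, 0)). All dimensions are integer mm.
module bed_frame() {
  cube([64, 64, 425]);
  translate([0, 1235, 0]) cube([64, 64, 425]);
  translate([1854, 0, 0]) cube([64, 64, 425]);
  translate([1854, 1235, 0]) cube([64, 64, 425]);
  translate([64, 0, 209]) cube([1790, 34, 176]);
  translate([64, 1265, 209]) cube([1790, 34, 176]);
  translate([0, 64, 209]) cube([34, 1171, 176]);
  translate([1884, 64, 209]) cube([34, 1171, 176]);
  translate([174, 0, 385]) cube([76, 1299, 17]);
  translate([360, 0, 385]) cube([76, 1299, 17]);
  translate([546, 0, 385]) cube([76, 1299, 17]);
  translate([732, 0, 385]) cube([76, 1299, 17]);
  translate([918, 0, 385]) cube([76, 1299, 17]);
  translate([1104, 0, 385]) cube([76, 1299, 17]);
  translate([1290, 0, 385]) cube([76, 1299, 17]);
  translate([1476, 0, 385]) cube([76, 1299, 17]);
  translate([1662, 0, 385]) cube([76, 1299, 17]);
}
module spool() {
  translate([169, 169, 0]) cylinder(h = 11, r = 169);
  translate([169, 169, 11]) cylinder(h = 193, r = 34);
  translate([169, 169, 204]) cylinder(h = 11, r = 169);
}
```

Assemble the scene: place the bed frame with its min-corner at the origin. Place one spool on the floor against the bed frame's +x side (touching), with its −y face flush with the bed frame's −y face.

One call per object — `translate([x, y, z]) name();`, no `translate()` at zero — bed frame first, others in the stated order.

bed_frame();
translate([1918, 0, 0]) spool();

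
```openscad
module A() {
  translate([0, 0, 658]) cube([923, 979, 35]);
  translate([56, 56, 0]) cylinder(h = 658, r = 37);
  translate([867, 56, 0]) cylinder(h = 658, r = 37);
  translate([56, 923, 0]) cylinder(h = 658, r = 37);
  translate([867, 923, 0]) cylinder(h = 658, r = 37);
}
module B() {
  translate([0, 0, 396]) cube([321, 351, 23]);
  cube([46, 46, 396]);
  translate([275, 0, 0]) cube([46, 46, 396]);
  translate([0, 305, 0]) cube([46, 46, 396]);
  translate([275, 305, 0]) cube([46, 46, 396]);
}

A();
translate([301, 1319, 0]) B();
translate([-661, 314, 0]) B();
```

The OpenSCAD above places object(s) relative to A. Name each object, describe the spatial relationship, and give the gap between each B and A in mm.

Each stool's nearest face is 340 mm from the table's bounding box.

A is a table. B is a stool. Two stools sit around the table at the +y, −x sides. The gap between each stool and the table is 340 mm.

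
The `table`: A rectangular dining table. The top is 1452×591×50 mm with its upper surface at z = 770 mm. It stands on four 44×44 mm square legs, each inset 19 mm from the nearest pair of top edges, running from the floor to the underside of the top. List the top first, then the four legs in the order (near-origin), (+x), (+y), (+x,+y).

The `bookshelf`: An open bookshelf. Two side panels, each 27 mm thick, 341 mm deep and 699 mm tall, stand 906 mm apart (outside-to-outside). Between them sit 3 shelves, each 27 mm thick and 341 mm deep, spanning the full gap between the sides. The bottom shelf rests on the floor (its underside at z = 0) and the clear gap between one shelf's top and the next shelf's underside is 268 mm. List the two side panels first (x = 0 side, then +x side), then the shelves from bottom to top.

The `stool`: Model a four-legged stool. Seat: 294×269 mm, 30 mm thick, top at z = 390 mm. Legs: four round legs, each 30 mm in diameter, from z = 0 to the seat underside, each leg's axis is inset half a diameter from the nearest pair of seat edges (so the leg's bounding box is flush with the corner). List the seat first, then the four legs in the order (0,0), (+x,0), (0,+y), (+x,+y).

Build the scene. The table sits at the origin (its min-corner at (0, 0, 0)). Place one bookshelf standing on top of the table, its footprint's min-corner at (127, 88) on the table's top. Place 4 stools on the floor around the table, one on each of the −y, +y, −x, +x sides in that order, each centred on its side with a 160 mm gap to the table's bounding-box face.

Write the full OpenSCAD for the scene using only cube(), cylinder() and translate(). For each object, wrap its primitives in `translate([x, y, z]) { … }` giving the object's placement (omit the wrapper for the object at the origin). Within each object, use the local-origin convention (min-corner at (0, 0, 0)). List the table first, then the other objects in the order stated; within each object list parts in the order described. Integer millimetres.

translate([0, 0, 720]) cube([1452, 591, 50]);
translate([19, 19, 0]) cube([44, 44, 720]);
translate([1389, 19, 0]) cube([44, 44, 720]);
translate([19, 528, 0]) cube([44, 44, 720]);
translate([1389, 528, 0]) cube([44, 44, 720]);
translate([127, 88, 770]) {
  cube([27, 341, 699]);
  translate([879, 0, 0]) cube([27, 341, 699]);
  translate([27, 0, 0]) cube([852, 341, 27]);
  translate([27, 0, 295]) cube([852, 341, 27]);
  translate([27, 0, 590]) cube([852, 341, 27]);
}
translate([579, -429, 0]) {
  translate([0, 0, 360]) cube([294, 269, 30]);
  translate([15, 15, 0]) cylinder(h = 360, r = 15);
  translate([279, 15, 0]) cylinder(h = 360, r = 15);
  translate([15, 254, 0]) cylinder(h = 360, r = 15);
  translate([279, 254, 0]) cylinder(h = 360, r = 15);
}
translate([579, 751, 0]) {
  translate([0, 0, 360]) cube([294, 269, 30]);
  translate([15, 15, 0]) cylinder(h = 360, r = 15);
  translate([279, 15, 0]) cylinder(h = 360, r = 15);
  translate([15, 254, 0]) cylinder(h = 360, r = 15);
  translate([279, 254, 0]) cylinder(h = 360, r = 15);
}
translate([-454, 161, 0]) {
  translate([0, 0, 360]) cube([294, 269, 30]);
  translate([15, 15, 0]) cylinder(h = 360, r = 15);
  translate([279, 15, 0]) cylinder(h = 360, r = 15);
  translate([15, 254, 0]) cylinder(h = 360, r = 15);
  translate([279, 254, 0]) cylinder(h = 360, r = 15);
}
translate([1612, 161, 0]) {
  translate([0, 0, 360]) cube([294, 269, 30]);
  translate([15, 15, 0]) cylinder(h = 360, r = 15);
  translate([279, 15, 0]) cylinder(h = 360, r = 15);
  translate([15, 254, 0]) cylinder(h = 360, r = 15);
  translate([279, 254, 0]) cylinder(h = 360, r = 15);
}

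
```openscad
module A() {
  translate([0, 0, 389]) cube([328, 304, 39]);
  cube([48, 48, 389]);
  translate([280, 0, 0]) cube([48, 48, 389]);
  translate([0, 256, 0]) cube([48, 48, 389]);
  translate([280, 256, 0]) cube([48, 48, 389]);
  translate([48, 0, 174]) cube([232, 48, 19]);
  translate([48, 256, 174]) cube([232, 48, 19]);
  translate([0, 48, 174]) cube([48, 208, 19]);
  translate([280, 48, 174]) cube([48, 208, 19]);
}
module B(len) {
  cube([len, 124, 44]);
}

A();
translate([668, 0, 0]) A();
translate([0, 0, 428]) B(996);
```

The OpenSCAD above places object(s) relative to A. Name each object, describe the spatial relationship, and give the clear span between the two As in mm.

A is a stool. B is a beam. A beam spans the tops of two stools. The clear span between the two stools is 340 mm.

Second stool starts at x = 668; first ends at x = 328; clear span = 668 − 328 = 340 mm.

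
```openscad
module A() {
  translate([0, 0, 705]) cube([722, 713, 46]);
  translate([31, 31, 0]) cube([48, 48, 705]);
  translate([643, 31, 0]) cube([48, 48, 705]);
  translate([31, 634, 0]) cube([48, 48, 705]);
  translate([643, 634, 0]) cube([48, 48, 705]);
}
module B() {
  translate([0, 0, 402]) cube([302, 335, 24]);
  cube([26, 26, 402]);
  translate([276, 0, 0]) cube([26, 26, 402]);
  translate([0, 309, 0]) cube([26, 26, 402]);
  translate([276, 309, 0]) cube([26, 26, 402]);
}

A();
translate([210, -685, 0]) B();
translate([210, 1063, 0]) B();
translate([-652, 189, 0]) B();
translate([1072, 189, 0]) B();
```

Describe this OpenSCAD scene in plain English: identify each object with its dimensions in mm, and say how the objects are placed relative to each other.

A is a table: top 722 mm (x) × 713 mm (y), 46 mm thick, upper face at z = 751 mm, on four 48×48 mm square legs, each inset 31 mm from the nearest pair of top edges, running from z = 0 to the bottom of the top.

B is a four-legged stool. The seat is a 302×335×24 mm slab whose top surface is at z = 426 mm; four square legs, each 26×26 mm in cross-section, run from the floor (z = 0) to the underside of the seat, each flush with a corner of the seat.

Four stools sit around the table at the −y, +y, −x, +x sides.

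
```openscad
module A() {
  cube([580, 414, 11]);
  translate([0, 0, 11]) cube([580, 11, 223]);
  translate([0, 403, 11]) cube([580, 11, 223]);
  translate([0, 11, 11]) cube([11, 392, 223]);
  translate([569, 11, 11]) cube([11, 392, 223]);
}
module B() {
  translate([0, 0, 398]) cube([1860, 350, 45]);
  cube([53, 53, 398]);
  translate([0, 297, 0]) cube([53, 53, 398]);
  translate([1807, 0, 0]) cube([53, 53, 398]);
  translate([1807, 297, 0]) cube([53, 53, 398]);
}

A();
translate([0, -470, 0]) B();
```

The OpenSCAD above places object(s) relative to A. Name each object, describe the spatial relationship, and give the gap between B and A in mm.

A is an open box. B is a bench. The bench is on the floor beside the open box on its −y side. The gap between the bench and the open box is 120 mm.

The bench's nearest face is 120 mm from the open box's −y face.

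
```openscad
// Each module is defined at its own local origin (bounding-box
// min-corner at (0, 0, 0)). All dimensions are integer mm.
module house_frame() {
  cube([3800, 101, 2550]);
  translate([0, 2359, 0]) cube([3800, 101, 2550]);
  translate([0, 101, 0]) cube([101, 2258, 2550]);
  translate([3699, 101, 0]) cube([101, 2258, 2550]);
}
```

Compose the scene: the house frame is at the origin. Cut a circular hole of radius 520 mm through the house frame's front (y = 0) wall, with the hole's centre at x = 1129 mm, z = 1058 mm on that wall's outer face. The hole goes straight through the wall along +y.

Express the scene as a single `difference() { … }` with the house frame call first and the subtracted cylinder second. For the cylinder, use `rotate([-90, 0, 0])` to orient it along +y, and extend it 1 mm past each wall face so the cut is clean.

difference() {
  house_frame();
  translate([1129, -1, 1058]) rotate([-90, 0, 0]) cylinder(h = 103, r = 520);
}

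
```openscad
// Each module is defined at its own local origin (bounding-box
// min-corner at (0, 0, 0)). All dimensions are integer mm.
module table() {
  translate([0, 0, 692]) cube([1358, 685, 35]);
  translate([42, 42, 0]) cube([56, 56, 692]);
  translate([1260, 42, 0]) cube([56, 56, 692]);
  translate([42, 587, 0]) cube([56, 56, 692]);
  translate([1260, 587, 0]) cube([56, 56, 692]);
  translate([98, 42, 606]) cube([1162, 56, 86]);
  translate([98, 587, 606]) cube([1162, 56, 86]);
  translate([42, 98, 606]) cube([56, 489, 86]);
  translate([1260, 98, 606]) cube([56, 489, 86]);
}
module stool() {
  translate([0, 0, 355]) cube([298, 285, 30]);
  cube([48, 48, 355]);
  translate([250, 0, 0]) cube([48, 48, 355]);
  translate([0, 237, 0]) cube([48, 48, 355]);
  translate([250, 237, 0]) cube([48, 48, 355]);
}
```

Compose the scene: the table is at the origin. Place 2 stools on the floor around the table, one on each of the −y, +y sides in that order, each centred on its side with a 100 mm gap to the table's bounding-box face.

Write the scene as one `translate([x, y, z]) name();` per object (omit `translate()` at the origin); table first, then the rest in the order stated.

table();
translate([530, -385, 0]) stool();
translate([530, 785, 0]) stool();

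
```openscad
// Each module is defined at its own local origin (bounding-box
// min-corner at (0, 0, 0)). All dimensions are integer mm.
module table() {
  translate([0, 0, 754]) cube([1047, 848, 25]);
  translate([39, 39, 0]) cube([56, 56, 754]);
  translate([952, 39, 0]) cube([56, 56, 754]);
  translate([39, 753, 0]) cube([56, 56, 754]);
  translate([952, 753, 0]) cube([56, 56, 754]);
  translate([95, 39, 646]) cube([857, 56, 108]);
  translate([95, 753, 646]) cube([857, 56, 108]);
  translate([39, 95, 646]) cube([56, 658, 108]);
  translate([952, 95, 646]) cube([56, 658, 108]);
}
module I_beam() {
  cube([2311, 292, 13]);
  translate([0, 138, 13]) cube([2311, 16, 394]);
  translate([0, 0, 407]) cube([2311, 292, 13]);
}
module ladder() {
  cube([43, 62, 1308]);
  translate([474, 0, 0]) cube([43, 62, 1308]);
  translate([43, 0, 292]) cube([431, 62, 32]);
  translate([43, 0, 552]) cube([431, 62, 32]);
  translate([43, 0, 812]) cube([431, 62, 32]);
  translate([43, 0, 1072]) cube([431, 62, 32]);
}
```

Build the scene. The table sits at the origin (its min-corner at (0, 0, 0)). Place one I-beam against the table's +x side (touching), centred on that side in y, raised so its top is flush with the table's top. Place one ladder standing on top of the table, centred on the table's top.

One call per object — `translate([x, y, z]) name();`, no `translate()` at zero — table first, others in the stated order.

table();
translate([1047, 278, 359]) I_beam();
translate([265, 393, 779]) ladder();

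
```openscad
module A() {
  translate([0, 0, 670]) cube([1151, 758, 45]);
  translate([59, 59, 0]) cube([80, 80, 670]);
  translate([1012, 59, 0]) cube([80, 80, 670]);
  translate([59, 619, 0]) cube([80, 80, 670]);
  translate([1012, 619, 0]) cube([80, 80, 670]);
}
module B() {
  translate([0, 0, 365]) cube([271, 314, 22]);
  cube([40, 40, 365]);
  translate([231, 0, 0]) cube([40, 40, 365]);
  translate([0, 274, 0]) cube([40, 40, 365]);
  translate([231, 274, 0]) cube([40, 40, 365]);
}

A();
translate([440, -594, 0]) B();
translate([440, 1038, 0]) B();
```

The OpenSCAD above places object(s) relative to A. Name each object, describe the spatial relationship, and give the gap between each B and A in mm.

A is a table. B is a stool. Two stools sit around the table at the −y, +y sides. The gap between each stool and the table is 280 mm.

Each stool's nearest face is 280 mm from the table's bounding box.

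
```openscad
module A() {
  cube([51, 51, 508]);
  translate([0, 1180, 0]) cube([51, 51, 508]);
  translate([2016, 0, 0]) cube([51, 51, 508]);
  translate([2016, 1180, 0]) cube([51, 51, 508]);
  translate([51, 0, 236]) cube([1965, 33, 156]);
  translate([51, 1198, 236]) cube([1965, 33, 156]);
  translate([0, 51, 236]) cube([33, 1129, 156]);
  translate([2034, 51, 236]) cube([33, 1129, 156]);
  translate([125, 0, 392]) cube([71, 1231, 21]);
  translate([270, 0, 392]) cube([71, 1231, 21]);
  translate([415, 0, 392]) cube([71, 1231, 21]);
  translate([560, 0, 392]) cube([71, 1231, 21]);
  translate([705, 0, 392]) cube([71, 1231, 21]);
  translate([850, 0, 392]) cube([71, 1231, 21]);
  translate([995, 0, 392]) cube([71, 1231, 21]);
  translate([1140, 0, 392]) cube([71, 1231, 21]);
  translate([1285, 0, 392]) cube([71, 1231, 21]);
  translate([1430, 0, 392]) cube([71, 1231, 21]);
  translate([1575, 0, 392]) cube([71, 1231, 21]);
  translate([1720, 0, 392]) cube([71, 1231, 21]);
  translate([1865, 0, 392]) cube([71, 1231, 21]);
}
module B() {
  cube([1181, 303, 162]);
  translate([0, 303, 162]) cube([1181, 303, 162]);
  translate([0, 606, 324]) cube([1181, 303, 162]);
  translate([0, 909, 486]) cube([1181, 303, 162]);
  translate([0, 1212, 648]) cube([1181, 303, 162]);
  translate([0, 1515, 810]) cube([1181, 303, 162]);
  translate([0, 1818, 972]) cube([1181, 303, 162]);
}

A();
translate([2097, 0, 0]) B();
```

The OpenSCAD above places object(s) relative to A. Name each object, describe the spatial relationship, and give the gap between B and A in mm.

A is a bed frame. B is a staircase. The staircase is on the floor beside the bed frame on its +x side. The gap between the staircase and the bed frame is 30 mm.

The staircase's nearest face is 30 mm from the bed frame's +x face.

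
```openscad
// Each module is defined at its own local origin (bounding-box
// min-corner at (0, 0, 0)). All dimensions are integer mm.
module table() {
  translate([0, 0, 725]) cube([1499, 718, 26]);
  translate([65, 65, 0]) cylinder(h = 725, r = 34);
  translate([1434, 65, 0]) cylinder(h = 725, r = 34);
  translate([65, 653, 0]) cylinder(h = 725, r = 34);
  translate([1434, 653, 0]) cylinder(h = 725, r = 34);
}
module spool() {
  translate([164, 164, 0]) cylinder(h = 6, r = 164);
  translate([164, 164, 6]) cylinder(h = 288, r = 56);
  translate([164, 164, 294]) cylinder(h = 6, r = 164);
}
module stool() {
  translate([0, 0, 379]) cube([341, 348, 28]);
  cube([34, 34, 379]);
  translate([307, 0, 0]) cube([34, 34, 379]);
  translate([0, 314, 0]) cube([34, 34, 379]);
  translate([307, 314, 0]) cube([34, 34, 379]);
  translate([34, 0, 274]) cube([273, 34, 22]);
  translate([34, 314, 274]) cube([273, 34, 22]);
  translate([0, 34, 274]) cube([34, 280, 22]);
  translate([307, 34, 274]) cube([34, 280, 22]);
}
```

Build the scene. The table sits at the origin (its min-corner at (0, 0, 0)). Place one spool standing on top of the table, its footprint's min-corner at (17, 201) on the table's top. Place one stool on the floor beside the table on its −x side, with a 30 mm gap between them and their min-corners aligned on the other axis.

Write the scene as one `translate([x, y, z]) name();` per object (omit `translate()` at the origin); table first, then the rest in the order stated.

table();
translate([17, 201, 751]) spool();
translate([-371, 0, 0]) stool();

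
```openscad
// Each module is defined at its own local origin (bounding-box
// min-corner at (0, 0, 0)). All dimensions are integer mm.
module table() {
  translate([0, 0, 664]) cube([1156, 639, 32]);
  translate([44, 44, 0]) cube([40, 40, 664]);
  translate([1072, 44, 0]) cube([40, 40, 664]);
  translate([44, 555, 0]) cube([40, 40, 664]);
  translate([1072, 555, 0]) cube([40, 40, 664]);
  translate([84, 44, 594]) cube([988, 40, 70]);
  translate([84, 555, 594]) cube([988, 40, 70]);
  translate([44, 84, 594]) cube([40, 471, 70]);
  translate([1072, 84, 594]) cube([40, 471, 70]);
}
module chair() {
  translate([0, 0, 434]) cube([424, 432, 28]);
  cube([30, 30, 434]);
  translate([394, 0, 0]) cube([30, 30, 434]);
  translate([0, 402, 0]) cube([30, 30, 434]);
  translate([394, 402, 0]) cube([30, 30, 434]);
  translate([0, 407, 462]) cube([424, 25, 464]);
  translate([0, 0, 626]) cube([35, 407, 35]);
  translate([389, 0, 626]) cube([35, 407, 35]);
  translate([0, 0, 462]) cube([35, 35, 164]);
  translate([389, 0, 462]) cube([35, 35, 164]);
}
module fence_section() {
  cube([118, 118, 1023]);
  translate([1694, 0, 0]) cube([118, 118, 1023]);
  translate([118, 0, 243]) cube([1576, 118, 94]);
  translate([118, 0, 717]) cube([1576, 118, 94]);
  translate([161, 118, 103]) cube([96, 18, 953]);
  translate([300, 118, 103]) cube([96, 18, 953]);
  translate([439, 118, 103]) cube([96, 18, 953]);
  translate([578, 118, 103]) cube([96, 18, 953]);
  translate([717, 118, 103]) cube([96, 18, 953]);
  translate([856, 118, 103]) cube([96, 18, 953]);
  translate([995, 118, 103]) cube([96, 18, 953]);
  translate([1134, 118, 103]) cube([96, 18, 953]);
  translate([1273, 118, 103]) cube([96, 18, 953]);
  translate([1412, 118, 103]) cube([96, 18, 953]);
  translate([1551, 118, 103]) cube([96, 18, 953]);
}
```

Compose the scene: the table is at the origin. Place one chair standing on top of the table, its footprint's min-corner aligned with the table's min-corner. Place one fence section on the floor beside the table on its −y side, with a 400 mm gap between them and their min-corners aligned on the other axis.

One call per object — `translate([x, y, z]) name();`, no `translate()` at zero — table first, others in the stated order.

table();
translate([0, 0, 696]) chair();
translate([0, -536, 0]) fence_section();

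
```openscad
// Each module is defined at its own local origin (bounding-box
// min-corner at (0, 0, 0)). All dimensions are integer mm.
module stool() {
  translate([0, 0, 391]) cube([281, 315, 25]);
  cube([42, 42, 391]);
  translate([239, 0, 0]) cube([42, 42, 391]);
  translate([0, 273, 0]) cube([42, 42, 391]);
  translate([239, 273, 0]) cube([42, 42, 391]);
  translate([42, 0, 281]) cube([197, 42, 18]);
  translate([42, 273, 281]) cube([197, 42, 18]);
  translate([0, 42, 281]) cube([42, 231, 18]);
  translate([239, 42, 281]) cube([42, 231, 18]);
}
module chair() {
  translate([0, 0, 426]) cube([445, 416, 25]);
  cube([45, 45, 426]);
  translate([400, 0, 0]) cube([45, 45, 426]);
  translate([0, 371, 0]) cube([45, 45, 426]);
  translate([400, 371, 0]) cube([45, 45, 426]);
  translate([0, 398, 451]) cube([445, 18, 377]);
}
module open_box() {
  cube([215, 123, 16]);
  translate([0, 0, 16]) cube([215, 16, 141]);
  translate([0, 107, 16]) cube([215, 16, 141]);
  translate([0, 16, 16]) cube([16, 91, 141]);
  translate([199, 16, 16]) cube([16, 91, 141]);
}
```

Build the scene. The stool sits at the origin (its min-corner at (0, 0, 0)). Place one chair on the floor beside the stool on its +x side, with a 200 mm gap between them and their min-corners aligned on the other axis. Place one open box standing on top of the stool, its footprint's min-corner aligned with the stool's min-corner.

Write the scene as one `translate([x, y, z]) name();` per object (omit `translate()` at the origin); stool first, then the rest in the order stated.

stool();
translate([481, 0, 0]) chair();
translate([0, 0, 416]) open_box();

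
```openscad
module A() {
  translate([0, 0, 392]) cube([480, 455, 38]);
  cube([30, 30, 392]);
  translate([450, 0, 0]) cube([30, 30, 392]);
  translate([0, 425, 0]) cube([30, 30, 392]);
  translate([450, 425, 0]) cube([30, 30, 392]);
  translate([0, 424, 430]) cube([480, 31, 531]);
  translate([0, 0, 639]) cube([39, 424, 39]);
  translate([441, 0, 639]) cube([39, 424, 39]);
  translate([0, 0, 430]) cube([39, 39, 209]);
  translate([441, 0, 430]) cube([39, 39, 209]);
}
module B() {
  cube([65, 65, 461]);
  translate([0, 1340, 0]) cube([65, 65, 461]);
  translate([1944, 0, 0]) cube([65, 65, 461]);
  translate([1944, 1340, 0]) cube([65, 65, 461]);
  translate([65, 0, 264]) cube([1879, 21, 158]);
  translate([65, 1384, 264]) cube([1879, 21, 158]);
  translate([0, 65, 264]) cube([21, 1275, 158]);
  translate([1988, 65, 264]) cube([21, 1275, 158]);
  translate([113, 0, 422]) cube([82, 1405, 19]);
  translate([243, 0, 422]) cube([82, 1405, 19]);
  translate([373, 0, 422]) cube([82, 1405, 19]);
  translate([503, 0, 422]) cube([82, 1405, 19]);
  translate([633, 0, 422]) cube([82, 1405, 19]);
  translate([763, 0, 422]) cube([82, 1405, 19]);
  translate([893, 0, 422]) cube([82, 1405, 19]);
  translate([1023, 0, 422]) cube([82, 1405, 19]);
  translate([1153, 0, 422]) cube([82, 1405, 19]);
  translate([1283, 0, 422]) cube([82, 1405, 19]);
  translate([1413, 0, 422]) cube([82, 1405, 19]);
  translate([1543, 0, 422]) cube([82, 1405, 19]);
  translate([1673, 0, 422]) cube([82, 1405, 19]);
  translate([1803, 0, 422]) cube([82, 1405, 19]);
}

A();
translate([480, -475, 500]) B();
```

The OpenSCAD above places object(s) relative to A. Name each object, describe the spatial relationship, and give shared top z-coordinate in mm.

A is a chair. B is a bed frame. The bed frame is beside the chair with their tops flush at z = 961. The shared top z-coordinate is 961 mm.

Both tops at z = 961 mm.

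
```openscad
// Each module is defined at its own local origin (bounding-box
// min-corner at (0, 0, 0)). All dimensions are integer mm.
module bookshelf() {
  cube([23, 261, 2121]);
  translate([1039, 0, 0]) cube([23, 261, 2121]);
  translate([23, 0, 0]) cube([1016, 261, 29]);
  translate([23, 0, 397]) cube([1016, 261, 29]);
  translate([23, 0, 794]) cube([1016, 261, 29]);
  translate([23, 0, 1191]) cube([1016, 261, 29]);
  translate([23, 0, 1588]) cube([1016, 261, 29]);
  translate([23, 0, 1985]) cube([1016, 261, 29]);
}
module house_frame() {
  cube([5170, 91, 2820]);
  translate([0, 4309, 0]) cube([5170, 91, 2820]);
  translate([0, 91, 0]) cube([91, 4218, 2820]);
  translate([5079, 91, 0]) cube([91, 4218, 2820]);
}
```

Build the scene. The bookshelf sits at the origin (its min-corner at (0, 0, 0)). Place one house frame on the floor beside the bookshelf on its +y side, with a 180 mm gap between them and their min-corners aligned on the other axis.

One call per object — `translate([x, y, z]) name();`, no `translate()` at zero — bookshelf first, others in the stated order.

bookshelf();
translate([0, 441, 0]) house_frame();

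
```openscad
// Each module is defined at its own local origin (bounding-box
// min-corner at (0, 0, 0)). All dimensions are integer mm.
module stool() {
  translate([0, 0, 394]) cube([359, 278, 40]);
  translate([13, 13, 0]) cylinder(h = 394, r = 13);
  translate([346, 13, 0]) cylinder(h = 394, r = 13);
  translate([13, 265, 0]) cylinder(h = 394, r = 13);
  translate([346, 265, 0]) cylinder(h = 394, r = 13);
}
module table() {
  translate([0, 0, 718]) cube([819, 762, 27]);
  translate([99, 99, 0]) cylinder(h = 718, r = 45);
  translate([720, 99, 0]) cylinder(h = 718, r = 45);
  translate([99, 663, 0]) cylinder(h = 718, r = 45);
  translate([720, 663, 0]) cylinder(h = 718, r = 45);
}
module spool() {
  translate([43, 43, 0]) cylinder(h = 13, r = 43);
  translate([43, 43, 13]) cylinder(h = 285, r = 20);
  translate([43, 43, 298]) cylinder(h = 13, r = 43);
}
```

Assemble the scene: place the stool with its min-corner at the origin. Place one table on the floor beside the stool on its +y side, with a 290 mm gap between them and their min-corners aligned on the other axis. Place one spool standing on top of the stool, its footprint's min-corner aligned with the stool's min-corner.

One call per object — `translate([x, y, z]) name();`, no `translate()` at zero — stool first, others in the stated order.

stool();
translate([0, 568, 0]) table();
translate([0, 0, 434]) spool();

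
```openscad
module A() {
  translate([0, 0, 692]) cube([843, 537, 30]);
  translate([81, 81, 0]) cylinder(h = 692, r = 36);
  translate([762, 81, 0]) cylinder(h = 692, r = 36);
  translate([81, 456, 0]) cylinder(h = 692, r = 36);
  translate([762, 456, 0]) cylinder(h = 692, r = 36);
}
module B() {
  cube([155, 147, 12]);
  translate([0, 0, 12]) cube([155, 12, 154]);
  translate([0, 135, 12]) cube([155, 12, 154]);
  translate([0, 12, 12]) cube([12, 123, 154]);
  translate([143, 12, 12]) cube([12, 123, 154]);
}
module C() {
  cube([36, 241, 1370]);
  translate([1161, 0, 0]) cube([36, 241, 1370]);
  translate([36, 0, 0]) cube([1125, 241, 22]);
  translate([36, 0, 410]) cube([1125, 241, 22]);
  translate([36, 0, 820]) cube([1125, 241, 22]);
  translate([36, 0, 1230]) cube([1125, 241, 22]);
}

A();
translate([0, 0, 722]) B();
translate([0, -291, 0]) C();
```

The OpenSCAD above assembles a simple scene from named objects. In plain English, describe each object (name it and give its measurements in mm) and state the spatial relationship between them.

A is a rectangular dining table. The top is 843×537×30 mm with its upper surface at z = 722 mm. It stands on four round legs of 72 mm diameter, each leg's bounding box inset 45 mm from the nearest pair of top edges, running from the floor to the underside of the top.

B is an open-topped rectangular box: outside dimensions 155×147×166 mm, with a uniform wall and base thickness of 12 mm. The base is a full 155×147 slab on the floor; four walls sit on top of the base. The front and back walls (the −y and +y sides) span the full width; the two side walls fit between them.

C is an open bookshelf. Two side panels, each 36 mm thick, 241 mm deep and 1370 mm tall, stand 1197 mm apart (outside-to-outside). Between them sit 4 shelves, each 22 mm thick and 241 mm deep, spanning the full gap between the sides. The bottom shelf rests on the floor (its underside at z = 0) and the clear gap between one shelf's top and the next shelf's underside is 388 mm.

The open box is on top of the table. The bookshelf is on the floor beside the table on its −y side.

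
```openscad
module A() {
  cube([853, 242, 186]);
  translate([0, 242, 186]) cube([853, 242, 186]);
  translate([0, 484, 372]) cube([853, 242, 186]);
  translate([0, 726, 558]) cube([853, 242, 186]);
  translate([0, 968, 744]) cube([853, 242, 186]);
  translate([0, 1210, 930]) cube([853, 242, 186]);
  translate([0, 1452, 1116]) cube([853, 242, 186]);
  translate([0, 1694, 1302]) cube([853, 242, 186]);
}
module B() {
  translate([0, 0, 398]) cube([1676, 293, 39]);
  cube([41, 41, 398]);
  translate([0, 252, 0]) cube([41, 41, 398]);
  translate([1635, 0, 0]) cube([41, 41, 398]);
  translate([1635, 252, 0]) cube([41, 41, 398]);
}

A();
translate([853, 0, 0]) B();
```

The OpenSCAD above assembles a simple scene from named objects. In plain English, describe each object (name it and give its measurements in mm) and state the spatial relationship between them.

A is a straight staircase of 8 solid steps. Each step is 853 mm wide (x), 242 mm deep (y, the going) and 186 mm tall (the rise). The first step rests on the floor; each subsequent step sits one going further in +y and one rise higher in +z, directly behind and above the previous step with no overlap.

B is a long wooden bench with a 1676 mm (x) × 293 mm (y) seat, 39 mm thick, its top surface 437 mm above the floor. Four 41 mm square legs at the seat corners, flush with the edges, run from z = 0 to the seat underside.

The bench is against the staircase's +x side, with their −y faces flush.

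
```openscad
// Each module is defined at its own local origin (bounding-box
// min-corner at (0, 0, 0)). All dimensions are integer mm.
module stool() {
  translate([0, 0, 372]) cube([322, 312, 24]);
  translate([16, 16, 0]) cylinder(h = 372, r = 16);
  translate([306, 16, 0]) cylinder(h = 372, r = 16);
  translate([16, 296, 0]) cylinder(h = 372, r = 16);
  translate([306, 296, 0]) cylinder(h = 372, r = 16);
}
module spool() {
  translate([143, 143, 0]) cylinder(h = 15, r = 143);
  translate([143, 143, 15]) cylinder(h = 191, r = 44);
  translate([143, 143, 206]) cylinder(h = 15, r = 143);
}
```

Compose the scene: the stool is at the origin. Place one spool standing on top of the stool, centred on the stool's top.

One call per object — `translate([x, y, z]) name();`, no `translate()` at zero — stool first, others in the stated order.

stool();
translate([18, 13, 396]) spool();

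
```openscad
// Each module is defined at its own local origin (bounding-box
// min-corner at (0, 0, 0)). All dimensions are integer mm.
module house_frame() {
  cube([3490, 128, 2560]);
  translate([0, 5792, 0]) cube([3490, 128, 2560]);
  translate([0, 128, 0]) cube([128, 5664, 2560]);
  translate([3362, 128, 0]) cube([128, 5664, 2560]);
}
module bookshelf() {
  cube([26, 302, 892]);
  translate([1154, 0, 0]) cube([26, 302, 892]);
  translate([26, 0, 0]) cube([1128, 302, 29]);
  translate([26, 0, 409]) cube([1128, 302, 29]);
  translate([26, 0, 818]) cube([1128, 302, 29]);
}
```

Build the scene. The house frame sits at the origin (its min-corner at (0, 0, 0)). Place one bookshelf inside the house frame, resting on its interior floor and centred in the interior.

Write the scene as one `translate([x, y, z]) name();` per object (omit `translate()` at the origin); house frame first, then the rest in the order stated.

house_frame();
translate([1155, 2809, 0]) bookshelf();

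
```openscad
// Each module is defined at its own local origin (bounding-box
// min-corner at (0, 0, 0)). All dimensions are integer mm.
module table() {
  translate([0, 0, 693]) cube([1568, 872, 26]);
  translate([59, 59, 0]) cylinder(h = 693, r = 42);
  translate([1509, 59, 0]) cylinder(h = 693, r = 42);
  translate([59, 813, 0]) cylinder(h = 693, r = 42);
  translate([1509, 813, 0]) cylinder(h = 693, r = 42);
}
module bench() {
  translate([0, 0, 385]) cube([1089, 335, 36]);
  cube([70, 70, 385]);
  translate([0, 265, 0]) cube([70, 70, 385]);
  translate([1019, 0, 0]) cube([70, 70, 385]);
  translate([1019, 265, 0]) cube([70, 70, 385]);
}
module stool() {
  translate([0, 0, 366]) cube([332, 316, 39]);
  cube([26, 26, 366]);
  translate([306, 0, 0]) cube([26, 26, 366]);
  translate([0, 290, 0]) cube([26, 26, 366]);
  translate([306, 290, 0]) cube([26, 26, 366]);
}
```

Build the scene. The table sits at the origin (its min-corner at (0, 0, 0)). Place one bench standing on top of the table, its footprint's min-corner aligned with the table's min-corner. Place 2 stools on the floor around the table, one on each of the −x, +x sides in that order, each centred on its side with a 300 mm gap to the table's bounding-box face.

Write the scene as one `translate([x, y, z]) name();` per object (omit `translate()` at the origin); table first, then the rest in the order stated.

table();
translate([0, 0, 719]) bench();
translate([-632, 278, 0]) stool();
translate([1868, 278, 0]) stool();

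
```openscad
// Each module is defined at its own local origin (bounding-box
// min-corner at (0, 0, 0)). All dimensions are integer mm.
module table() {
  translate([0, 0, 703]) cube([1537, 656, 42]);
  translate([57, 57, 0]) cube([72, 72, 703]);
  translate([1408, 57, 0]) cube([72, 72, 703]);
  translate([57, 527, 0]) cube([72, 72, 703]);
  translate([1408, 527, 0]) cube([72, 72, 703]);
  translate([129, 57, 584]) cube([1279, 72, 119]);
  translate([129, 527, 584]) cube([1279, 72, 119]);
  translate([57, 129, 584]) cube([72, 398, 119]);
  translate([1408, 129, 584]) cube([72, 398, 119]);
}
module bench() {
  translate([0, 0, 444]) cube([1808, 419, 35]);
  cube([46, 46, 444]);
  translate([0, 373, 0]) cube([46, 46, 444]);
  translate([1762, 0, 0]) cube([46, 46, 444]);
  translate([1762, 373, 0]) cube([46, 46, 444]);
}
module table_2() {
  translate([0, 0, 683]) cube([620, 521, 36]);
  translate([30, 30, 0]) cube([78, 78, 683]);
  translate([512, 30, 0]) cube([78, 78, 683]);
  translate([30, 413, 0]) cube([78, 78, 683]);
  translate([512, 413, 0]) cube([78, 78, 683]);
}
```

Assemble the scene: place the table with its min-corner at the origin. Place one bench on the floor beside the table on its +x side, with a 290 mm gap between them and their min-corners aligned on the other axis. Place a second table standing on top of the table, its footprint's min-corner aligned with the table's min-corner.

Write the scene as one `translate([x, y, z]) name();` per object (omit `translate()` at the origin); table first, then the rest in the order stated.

table();
translate([1827, 0, 0]) bench();
translate([0, 0, 745]) table_2();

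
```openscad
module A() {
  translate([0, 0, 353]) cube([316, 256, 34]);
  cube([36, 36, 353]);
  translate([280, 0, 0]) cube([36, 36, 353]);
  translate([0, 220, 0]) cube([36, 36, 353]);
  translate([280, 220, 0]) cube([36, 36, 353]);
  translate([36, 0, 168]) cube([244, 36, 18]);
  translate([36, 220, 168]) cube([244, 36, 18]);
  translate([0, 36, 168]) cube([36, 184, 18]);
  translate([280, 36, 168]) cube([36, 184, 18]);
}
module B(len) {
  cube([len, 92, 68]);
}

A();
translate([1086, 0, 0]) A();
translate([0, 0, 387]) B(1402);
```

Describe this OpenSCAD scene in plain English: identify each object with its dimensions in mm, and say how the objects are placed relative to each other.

A is a four-legged stool. The seat is a 316×256×34 mm slab whose top surface is at z = 387 mm; four square legs, each 36×36 mm in cross-section, run from the floor (z = 0) to the underside of the seat, each flush with a corner of the seat. Four stretchers, 36 mm wide and 18 mm tall, connect adjacent legs with their undersides at z = 168 mm, each running between the inner faces of the legs it joins and aligned with the legs' outer faces on the other axis.

B is a rectangular beam 1402 mm long (x), 92 mm deep (y), 68 mm thick (z).

The beam spans the tops of two stools placed 770 mm apart, resting at z = 387 mm.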